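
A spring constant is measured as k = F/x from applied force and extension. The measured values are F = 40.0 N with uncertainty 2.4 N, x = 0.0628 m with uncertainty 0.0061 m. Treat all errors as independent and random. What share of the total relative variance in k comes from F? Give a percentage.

27.6%

(δk/k)² = (1·δF/F)² + (-1·δx/x)²
  F term: (1×0.0600)² = 0.00360
  x term: (-1×0.0971)² = 0.00943
Total = 0.0130. Share from F = 0.00360/0.0130 = 0.276.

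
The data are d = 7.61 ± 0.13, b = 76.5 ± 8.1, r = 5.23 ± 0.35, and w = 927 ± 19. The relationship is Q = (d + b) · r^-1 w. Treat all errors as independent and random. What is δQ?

1770

Let u = d + b = 84.1. δu = √(δd² + δb²) = √(0.0169 + 65.6) = 8.10, so δu/u = 0.0963.
Q is then a monomial in u, r, w:
δQ/Q = √((δu/u)² + (-1·δr/r)² + (1·δw/w)²) = √(0.00928 + 0.00448 + 0.000420) = 0.119
Q = 14900, so δQ = 0.119 × 14900 = 1770.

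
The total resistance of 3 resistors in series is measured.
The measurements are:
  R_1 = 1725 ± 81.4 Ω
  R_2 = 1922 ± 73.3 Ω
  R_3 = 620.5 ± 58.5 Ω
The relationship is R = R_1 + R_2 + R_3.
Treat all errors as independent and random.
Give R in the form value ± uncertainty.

4268 ± 124 Ω

Sums and differences: (δR)² = Σ (cᵢ δxᵢ)².
  (δR_1)² = 6630;  (δR_2)² = 5370;  (δR_3)² = 3420
δR = √(15400) = 124 Ω
R = 4268 Ω.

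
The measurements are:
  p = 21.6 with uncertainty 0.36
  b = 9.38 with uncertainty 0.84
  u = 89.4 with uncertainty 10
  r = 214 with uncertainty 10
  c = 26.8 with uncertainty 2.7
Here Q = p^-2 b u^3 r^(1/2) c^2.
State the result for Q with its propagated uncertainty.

Since Q is a product/quotient, work with relative uncertainties:
  (-2·δp/p)² = (-2×0.0167)² = 0.00111;  (1·δb/b)² = (1×0.0896)² = 0.00802;  (3·δu/u)² = (3×0.112)² = 0.113;  (½·δr/r)² = (0.5×0.0467)² = 0.000546;  (2·δc/c)² = (2×0.101)² = 0.0406
δQ/Q = √(0.163) = 0.404
Q = 1.51e+08, so δQ = 0.404 × 1.51e+08 = 6.09e+07.

(1.51 ± 0.609) × 10^8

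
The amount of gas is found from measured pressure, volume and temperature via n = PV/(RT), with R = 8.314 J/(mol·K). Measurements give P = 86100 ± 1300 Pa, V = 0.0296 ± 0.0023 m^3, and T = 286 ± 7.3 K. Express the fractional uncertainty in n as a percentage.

8.32%

Products/powers → add relative errors in quadrature, weighted by exponent:
  (1·δP/P)² = (1×0.0151)² = 0.000228;  (1·δV/V)² = (1×0.0777)² = 0.00604;  (-1·δT/T)² = (-1×0.0255)² = 0.000651
δn/n = √(0.00692) = 0.0832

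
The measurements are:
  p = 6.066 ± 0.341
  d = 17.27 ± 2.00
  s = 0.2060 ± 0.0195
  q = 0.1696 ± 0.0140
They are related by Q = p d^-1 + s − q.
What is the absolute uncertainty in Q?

0.0512

Let w = p·d^-1 = 0.3512. δw/w = √((1·δp/p)² + (-1·δd/d)²) = √(0.00316 + 0.0134) = 0.129, so δw = 0.0452.
Q = w + s − q: δQ = √(δw² + δs² + δq²) = √(0.00204 + 0.000380 + 0.000196) = 0.0512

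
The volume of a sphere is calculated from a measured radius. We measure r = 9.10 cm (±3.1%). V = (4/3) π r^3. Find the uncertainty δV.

Since V is a product/quotient, work with relative uncertainties:
  (3·δr/r)² = (3×0.0310)² = 0.00865
δV/V = √(0.00865) = 0.0930
V = 3160 cm^3, so δV = 0.0930 × 3160 = 294 cm^3.

294 cm^3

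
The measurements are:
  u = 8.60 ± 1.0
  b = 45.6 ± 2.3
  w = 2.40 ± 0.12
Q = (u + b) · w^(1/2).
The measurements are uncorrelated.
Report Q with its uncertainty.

Let h = u + b = 54.2. δh = √(δu² + δb²) = √(1.00 + 5.29) = 2.51, so δh/h = 0.0463.
Q is then a monomial in h, w:
δQ/Q = √((δh/h)² + (½·δw/w)²) = √(0.00214 + 0.000625) = 0.0526
Q = 84.0, so δQ = 0.0526 × 84.0 = 4.42.

84.0 ± 4.42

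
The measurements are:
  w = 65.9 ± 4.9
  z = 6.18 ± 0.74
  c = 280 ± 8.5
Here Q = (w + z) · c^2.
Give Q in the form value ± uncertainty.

(5.65 ± 0.518) × 10^6

Let u = w + z = 72.1. δu = √(δw² + δz²) = √(24.0 + 0.548) = 4.96, so δu/u = 0.0688.
Q is then a monomial in u, c:
δQ/Q = √((δu/u)² + (2·δc/c)²) = √(0.00473 + 0.00369) = 0.0917
Q = 5.65e+06, so δQ = 0.0917 × 5.65e+06 = 5.18e+05.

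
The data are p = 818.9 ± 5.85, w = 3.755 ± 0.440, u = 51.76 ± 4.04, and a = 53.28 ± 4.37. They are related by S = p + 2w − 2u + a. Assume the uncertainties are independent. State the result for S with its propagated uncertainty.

For a sum/difference, combine absolute errors in quadrature:
  (δp)² = 34.2;  (2·δw)² = 0.774;  (2·δu)² = 65.3;  (δa)² = 19.1
δS = √(119) = 10.9
S = 776.2.

776.2 ± 10.9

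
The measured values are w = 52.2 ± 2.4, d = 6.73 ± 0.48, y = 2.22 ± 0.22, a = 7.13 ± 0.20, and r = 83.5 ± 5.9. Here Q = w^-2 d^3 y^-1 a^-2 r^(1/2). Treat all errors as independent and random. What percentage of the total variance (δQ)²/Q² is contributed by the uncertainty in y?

14.3%

(δQ/Q)² = (-2·δw/w)² + (3·δd/d)² + (-1·δy/y)² + (-2·δa/a)² + (½·δr/r)²
  w term: (-2×0.0460)² = 0.00846
  d term: (3×0.0713)² = 0.0458
  y term: (-1×0.0991)² = 0.00982
  a term: (-2×0.0281)² = 0.00315
  r term: (0.5×0.0707)² = 0.00125
Total = 0.0685. Share from y = 0.00982/0.0685 = 0.143.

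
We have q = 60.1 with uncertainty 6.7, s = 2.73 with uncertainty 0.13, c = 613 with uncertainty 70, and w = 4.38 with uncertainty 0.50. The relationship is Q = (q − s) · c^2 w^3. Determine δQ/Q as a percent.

42.8%

Let u = q − s = 57.4. δu = √(δq² + δs²) = √(44.9 + 0.0169) = 6.70, so δu/u = 0.117.
Q is then a monomial in u, c, w:
δQ/Q = √((δu/u)² + (2·δc/c)² + (3·δw/w)²) = √(0.0136 + 0.0522 + 0.117) = 0.428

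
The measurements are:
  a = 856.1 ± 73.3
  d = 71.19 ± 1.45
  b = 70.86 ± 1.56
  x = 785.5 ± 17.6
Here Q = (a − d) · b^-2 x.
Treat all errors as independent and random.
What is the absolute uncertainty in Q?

Let u = a − d = 784.9. δu = √(δa² + δd²) = √(5370 + 2.10) = 73.3, so δu/u = 0.0934.
Q is then a monomial in u, b, x:
δQ/Q = √((δu/u)² + (-2·δb/b)² + (1·δx/x)²) = √(0.00872 + 0.00194 + 0.000502) = 0.106
Q = 122.8, so δQ = 0.106 × 122.8 = 13.0.

13.0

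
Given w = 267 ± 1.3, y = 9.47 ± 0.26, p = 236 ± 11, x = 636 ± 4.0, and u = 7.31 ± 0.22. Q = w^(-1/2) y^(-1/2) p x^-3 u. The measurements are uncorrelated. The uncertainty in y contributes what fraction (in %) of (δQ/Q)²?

5.19%

(δQ/Q)² = (−½·δw/w)² + (−½·δy/y)² + (1·δp/p)² + (-3·δx/x)² + (1·δu/u)²
  w term: (-0.5×0.00487)² = 5.93e-06
  y term: (-0.5×0.0275)² = 0.000188
  p term: (1×0.0466)² = 0.00217
  x term: (-3×0.00629)² = 0.000356
  u term: (1×0.0301)² = 0.000906
Total = 0.00363. Share from y = 0.000188/0.00363 = 0.0519.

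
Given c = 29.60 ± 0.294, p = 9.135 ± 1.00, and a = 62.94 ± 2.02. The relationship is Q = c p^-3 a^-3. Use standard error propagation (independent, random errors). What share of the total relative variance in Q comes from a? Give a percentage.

7.91%

(δQ/Q)² = (1·δc/c)² + (-3·δp/p)² + (-3·δa/a)²
  c term: (1×0.00993)² = 9.87e-05
  p term: (-3×0.109)² = 0.108
  a term: (-3×0.0321)² = 0.00927
Total = 0.117. Share from a = 0.00927/0.117 = 0.0791.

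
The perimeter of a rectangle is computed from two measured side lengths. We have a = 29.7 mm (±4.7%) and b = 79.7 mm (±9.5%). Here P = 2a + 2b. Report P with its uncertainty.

219 ± 15.4 mm

P is a linear combination, so absolute uncertainties add in quadrature:
  (2·δa)² = 7.79;  (2·δb)² = 229
δP = √(237) = 15.4 mm
P = 219 mm.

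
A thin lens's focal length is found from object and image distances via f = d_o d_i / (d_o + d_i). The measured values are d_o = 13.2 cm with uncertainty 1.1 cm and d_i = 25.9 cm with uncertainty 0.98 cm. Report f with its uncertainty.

8.74 ± 0.495 cm

∂f/∂d_o = (d_i/(d_o+d_i))² = 0.439;  ∂f/∂d_i = (d_o/(d_o+d_i))² = 0.114
δf = √((∂f/∂d_o · δd_o)² + (∂f/∂d_i · δd_i)²) = √(0.233 + 0.0125) = 0.495 cm
f = 8.74 cm.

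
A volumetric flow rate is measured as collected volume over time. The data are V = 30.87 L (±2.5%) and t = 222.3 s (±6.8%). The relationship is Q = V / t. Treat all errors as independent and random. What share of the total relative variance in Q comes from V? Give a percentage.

(δQ/Q)² = (1·δV/V)² + (-1·δt/t)²
  V term: (1×0.0250)² = 0.000625
  t term: (-1×0.0680)² = 0.00462
Total = 0.00525. Share from V = 0.000625/0.00525 = 0.119.

11.9%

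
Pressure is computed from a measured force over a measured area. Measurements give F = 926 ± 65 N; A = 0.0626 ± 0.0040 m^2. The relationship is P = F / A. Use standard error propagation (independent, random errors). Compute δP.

Each factor contributes (exponent × relative error)² to (δP/P)²:
  (1·δF/F)² = (1×0.0702)² = 0.00493;  (-1·δA/A)² = (-1×0.0639)² = 0.00408
δP/P = √(0.00901) = 0.0949
P = 14800 Pa, so δP = 0.0949 × 14800 = 1400 Pa.

1400 Pa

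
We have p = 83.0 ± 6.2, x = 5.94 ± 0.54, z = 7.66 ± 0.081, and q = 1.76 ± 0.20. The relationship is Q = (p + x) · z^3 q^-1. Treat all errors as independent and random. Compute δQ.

3120

Let u = p + x = 88.9. δu = √(δp² + δx²) = √(38.4 + 0.292) = 6.22, so δu/u = 0.0700.
Q is then a monomial in u, z, q:
δQ/Q = √((δu/u)² + (3·δz/z)² + (-1·δq/q)²) = √(0.00490 + 0.00101 + 0.0129) = 0.137
Q = 22700, so δQ = 0.137 × 22700 = 3120.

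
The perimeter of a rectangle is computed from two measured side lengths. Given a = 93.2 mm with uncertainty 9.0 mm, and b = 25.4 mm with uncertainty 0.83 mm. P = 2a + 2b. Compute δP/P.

0.0762

Each term contributes (cᵢ δxᵢ)² to (δP)²:
  (2·δa)² = 324;  (2·δb)² = 2.76
δP = √(327) = 18.1 mm
P = 237 mm, so δP/P = 18.1/237 = 0.0762.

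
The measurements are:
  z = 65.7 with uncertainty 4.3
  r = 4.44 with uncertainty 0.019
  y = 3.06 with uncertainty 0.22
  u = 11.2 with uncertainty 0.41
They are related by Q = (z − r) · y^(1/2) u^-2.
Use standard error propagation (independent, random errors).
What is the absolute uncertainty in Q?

0.0919

Let w = z − r = 61.3. δw = √(δz² + δr²) = √(18.5 + 0.000361) = 4.30, so δw/w = 0.0702.
Q is then a monomial in w, y, u:
δQ/Q = √((δw/w)² + (½·δy/y)² + (-2·δu/u)²) = √(0.00493 + 0.00129 + 0.00536) = 0.108
Q = 0.854, so δQ = 0.108 × 0.854 = 0.0919.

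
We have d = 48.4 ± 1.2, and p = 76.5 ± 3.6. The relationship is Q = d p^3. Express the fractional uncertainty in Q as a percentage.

14.3%

Each factor contributes (exponent × relative error)² to (δQ/Q)²:
  (1·δd/d)² = (1×0.0248)² = 0.000615;  (3·δp/p)² = (3×0.0471)² = 0.0199
δQ/Q = √(0.0205) = 0.143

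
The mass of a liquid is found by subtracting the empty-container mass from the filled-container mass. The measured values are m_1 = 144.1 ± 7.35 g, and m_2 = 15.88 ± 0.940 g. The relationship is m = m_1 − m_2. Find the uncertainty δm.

m is a linear combination, so absolute uncertainties add in quadrature:
  (δm_1)² = 54.0;  (δm_2)² = 0.884
δm = √(54.9) = 7.41 g

7.41 g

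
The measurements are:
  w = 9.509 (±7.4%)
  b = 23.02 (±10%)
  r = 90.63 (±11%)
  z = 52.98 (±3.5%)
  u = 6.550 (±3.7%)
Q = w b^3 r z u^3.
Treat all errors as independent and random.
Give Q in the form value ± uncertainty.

(1.565 ± 0.545) × 10^11

For a monomial Q ∝ w, b^3, r, z, u^3, fractional errors add in quadrature:
  (1·δw/w)² = (1×0.0740)² = 0.00548;  (3·δb/b)² = (3×0.100)² = 0.0900;  (1·δr/r)² = (1×0.110)² = 0.0121;  (1·δz/z)² = (1×0.0350)² = 0.00123;  (3·δu/u)² = (3×0.0370)² = 0.0123
δQ/Q = √(0.121) = 0.348
Q = 1.565e+11, so δQ = 0.348 × 1.565e+11 = 5.45e+10.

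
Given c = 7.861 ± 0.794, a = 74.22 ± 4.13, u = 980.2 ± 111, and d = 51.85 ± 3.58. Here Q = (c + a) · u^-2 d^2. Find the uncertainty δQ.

0.0620

Let w = c + a = 82.08. δw = √(δc² + δa²) = √(0.630 + 17.1) = 4.21, so δw/w = 0.0512.
Q is then a monomial in w, u, d:
δQ/Q = √((δw/w)² + (-2·δu/u)² + (2·δd/d)²) = √(0.00263 + 0.0513 + 0.0191) = 0.270
Q = 0.2297, so δQ = 0.270 × 0.2297 = 0.0620.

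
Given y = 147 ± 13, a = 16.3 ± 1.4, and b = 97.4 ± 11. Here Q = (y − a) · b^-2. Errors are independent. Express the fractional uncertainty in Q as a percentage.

24.7%

Let u = y − a = 131. δu = √(δy² + δa²) = √(169 + 1.96) = 13.1, so δu/u = 0.100.
Q is then a monomial in u, b:
δQ/Q = √((δu/u)² + (-2·δb/b)²) = √(0.0100 + 0.0510) = 0.247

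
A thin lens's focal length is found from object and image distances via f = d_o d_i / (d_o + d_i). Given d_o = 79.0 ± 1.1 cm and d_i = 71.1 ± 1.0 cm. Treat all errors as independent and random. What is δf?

∂f/∂d_o = (d_i/(d_o+d_i))² = 0.224;  ∂f/∂d_i = (d_o/(d_o+d_i))² = 0.277
δf = √((∂f/∂d_o · δd_o)² + (∂f/∂d_i · δd_i)²) = √(0.0609 + 0.0767) = 0.371 cm

0.371 cm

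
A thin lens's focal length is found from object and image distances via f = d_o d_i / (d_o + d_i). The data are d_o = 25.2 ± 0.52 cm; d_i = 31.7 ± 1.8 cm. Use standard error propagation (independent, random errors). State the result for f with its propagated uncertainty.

14.0 ± 0.388 cm

∂f/∂d_o = (d_i/(d_o+d_i))² = 0.310;  ∂f/∂d_i = (d_o/(d_o+d_i))² = 0.196
δf = √((∂f/∂d_o · δd_o)² + (∂f/∂d_i · δd_i)²) = √(0.0260 + 0.125) = 0.388 cm
f = 14.0 cm.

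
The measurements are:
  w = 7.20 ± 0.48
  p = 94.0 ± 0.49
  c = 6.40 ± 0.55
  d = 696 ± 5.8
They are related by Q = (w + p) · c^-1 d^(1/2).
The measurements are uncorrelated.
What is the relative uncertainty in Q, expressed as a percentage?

8.63%

Let u = w + p = 101. δu = √(δw² + δp²) = √(0.230 + 0.240) = 0.686, so δu/u = 0.00678.
Q is then a monomial in u, c, d:
δQ/Q = √((δu/u)² + (-1·δc/c)² + (½·δd/d)²) = √(4.59e-05 + 0.00739 + 1.74e-05) = 0.0863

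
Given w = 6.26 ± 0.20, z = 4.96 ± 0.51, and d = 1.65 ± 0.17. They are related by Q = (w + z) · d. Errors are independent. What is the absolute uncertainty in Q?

2.11

Let u = w + z = 11.2. δu = √(δw² + δz²) = √(0.0400 + 0.260) = 0.548, so δu/u = 0.0488.
Q is then a monomial in u, d:
δQ/Q = √((δu/u)² + (1·δd/d)²) = √(0.00238 + 0.0106) = 0.114
Q = 18.5, so δQ = 0.114 × 18.5 = 2.11.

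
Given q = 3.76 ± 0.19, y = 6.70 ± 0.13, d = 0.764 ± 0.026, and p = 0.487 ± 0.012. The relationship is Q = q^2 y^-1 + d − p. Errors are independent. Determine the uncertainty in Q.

0.219

Let w = q^2·y^-1 = 2.11. δw/w = √((2·δq/q)² + (-1·δy/y)²) = √(0.0102 + 0.000376) = 0.103, so δw = 0.217.
Q = w + d − p: δQ = √(δw² + δd² + δp²) = √(0.0472 + 0.000676 + 0.000144) = 0.219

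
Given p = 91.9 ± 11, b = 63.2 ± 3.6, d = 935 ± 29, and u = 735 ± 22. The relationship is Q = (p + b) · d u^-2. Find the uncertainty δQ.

0.0270

Let w = p + b = 155. δw = √(δp² + δb²) = √(121 + 13.0) = 11.6, so δw/w = 0.0746.
Q is then a monomial in w, d, u:
δQ/Q = √((δw/w)² + (1·δd/d)² + (-2·δu/u)²) = √(0.00557 + 0.000962 + 0.00358) = 0.101
Q = 0.268, so δQ = 0.101 × 0.268 = 0.0270.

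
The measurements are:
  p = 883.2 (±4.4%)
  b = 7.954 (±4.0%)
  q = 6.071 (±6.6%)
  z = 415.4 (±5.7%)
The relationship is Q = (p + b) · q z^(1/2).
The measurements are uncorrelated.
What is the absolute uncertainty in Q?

9270

Let u = p + b = 891.2. δu = √(δp² + δb²) = √(1510 + 0.101) = 38.9, so δu/u = 0.0436.
Q is then a monomial in u, q, z:
δQ/Q = √((δu/u)² + (1·δq/q)² + (½·δz/z)²) = √(0.00190 + 0.00436 + 0.000812) = 0.0841
Q = 110300, so δQ = 0.0841 × 110300 = 9270.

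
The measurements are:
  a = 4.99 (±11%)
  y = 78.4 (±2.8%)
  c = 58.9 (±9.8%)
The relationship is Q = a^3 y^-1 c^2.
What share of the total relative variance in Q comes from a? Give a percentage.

(δQ/Q)² = (3·δa/a)² + (-1·δy/y)² + (2·δc/c)²
  a term: (3×0.110)² = 0.109
  y term: (-1×0.0280)² = 0.000784
  c term: (2×0.0980)² = 0.0384
Total = 0.148. Share from a = 0.109/0.148 = 0.735.

73.5%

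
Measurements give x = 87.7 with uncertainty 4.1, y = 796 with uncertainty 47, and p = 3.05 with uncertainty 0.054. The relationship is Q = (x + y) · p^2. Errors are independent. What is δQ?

527

Let u = x + y = 884. δu = √(δx² + δy²) = √(16.8 + 2210) = 47.2, so δu/u = 0.0534.
Q is then a monomial in u, p:
δQ/Q = √((δu/u)² + (2·δp/p)²) = √(0.00285 + 0.00125) = 0.0641
Q = 8220, so δQ = 0.0641 × 8220 = 527.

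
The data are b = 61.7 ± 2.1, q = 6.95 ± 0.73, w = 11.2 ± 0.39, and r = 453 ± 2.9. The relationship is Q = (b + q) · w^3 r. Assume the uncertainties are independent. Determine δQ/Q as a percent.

Let u = b + q = 68.7. δu = √(δb² + δq²) = √(4.41 + 0.533) = 2.22, so δu/u = 0.0324.
Q is then a monomial in u, w, r:
δQ/Q = √((δu/u)² + (3·δw/w)² + (1·δr/r)²) = √(0.00105 + 0.0109 + 4.1e-05) = 0.110

11.0%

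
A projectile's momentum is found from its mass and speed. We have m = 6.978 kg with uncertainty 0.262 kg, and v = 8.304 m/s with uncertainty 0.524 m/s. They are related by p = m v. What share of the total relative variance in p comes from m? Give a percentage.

(δp/p)² = (1·δm/m)² + (1·δv/v)²
  m term: (1×0.0375)² = 0.00141
  v term: (1×0.0631)² = 0.00398
Total = 0.00539. Share from m = 0.00141/0.00539 = 0.261.

26.1%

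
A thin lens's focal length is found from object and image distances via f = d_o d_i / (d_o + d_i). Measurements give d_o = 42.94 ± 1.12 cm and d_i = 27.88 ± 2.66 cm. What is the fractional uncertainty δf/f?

∂f/∂d_o = (d_i/(d_o+d_i))² = 0.155;  ∂f/∂d_i = (d_o/(d_o+d_i))² = 0.368
δf = √((∂f/∂d_o · δd_o)² + (∂f/∂d_i · δd_i)²) = √(0.0301 + 0.956) = 0.993 cm
f = 16.90 cm, so δf/f = 0.993/16.90 = 0.0588.

0.0588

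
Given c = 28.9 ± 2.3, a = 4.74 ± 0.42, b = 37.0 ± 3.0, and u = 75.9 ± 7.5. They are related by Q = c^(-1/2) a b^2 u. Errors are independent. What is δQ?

Since Q is a product/quotient, work with relative uncertainties:
  (−½·δc/c)² = (-0.5×0.0796)² = 0.00158;  (1·δa/a)² = (1×0.0886)² = 0.00785;  (2·δb/b)² = (2×0.0811)² = 0.0263;  (1·δu/u)² = (1×0.0988)² = 0.00976
δQ/Q = √(0.0455) = 0.213
Q = 91600, so δQ = 0.213 × 91600 = 19500.

19500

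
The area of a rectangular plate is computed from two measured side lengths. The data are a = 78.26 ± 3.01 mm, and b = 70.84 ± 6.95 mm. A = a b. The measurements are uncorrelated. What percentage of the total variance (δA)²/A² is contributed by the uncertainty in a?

(δA/A)² = (1·δa/a)² + (1·δb/b)²
  a term: (1×0.0385)² = 0.00148
  b term: (1×0.0981)² = 0.00963
Total = 0.0111. Share from a = 0.00148/0.0111 = 0.133.

13.3%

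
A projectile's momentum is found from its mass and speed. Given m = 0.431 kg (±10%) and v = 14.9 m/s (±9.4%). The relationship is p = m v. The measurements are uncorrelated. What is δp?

0.881 kg·m/s

For a monomial p ∝ m, v, fractional errors add in quadrature:
  (1·δm/m)² = (1×0.100)² = 0.0100;  (1·δv/v)² = (1×0.0940)² = 0.00884
δp/p = √(0.0188) = 0.137
p = 6.42 kg·m/s, so δp = 0.137 × 6.42 = 0.881 kg·m/s.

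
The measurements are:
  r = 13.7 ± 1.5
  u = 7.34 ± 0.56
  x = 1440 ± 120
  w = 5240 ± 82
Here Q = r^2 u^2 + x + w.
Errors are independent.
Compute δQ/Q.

Let p = r^2·u^2 = 10100. δp/p = √((2·δr/r)² + (2·δu/u)²) = √(0.0480 + 0.0233) = 0.267, so δp = 2700.
Q = p + x + w: δQ = √(δp² + δx² + δw²) = √(7.28e+06 + 14400 + 6720) = 2700
Q = 16800, so δQ/Q = 2700/16800 = 0.161.

0.161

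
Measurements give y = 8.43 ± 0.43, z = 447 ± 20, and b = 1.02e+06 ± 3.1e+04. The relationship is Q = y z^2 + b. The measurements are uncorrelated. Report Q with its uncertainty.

Let p = y·z^2 = 1.68e+06. δp/p = √((1·δy/y)² + (2·δz/z)²) = √(0.00260 + 0.00801) = 0.103, so δp = 1.73e+05.
Q = p + b: δQ = √(δp² + δb²) = √(3.01e+10 + 9.61e+08) = 1.76e+05
Q = 2.7e+06.

(2.70 ± 0.176) × 10^6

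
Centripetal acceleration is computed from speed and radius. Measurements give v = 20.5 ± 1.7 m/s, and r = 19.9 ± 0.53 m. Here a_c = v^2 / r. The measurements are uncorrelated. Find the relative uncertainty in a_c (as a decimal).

Each factor contributes (exponent × relative error)² to (δa_c/a_c)²:
  (2·δv/v)² = (2×0.0829)² = 0.0275;  (-1·δr/r)² = (-1×0.0266)² = 0.000709
δa_c/a_c = √(0.0282) = 0.168

0.168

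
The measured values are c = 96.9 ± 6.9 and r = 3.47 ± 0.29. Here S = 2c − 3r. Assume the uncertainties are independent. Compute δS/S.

S is a linear combination, so absolute uncertainties add in quadrature:
  (2·δc)² = 190;  (3·δr)² = 0.757
δS = √(191) = 13.8
S = 183, so δS/S = 13.8/183 = 0.0754.

0.0754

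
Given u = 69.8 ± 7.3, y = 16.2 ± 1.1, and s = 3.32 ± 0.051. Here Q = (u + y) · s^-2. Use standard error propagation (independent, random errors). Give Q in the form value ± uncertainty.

Let w = u + y = 86.0. δw = √(δu² + δy²) = √(53.3 + 1.21) = 7.38, so δw/w = 0.0858.
Q is then a monomial in w, s:
δQ/Q = √((δw/w)² + (-2·δs/s)²) = √(0.00737 + 0.000944) = 0.0912
Q = 7.80, so δQ = 0.0912 × 7.80 = 0.711.

7.80 ± 0.711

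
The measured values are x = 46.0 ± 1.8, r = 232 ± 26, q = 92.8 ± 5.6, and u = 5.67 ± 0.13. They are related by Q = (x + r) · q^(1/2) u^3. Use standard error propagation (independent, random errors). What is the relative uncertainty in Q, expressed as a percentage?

Let w = x + r = 278. δw = √(δx² + δr²) = √(3.24 + 676) = 26.1, so δw/w = 0.0937.
Q is then a monomial in w, q, u:
δQ/Q = √((δw/w)² + (½·δq/q)² + (3·δu/u)²) = √(0.00879 + 0.000910 + 0.00473) = 0.120

12.0%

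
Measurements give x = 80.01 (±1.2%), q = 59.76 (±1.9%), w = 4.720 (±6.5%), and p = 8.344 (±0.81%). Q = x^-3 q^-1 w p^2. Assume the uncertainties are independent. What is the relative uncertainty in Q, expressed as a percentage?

Each factor contributes (exponent × relative error)² to (δQ/Q)²:
  (-3·δx/x)² = (-3×0.0120)² = 0.00130;  (-1·δq/q)² = (-1×0.0190)² = 0.000361;  (1·δw/w)² = (1×0.0650)² = 0.00423;  (2·δp/p)² = (2×0.00810)² = 0.000262
δQ/Q = √(0.00614) = 0.0784

7.84%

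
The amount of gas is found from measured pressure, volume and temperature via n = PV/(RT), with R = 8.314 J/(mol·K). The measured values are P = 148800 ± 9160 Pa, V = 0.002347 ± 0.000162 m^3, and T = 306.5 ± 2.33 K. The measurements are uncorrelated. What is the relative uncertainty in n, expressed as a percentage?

Since n is a product/quotient, work with relative uncertainties:
  (1·δP/P)² = (1×0.0616)² = 0.00379;  (1·δV/V)² = (1×0.0690)² = 0.00476;  (-1·δT/T)² = (-1×0.00760)² = 5.78e-05
δn/n = √(0.00861) = 0.0928

9.28%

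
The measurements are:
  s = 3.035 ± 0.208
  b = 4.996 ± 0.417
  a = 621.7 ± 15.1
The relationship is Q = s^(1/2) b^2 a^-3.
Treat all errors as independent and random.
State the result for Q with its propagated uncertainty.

Products/powers → add relative errors in quadrature, weighted by exponent:
  (½·δs/s)² = (0.5×0.0685)² = 0.00117;  (2·δb/b)² = (2×0.0835)² = 0.0279;  (-3·δa/a)² = (-3×0.0243)² = 0.00531
δQ/Q = √(0.0344) = 0.185
Q = 1.81e-07, so δQ = 0.185 × 1.81e-07 = 3.35e-08.

(1.810 ± 0.335) × 10^-7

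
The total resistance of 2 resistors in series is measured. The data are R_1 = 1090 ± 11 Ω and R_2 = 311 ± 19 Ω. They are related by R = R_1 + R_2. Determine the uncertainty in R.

Sums and differences: (δR)² = Σ (cᵢ δxᵢ)².
  (δR_1)² = 121;  (δR_2)² = 361
δR = √(482) = 22.0 Ω

22.0 Ω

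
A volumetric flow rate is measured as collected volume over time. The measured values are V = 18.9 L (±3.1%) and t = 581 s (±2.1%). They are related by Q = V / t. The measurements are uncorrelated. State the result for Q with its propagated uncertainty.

Each factor contributes (exponent × relative error)² to (δQ/Q)²:
  (1·δV/V)² = (1×0.0310)² = 0.000961;  (-1·δt/t)² = (-1×0.0210)² = 0.000441
δQ/Q = √(0.00140) = 0.0374
Q = 0.0325 L/s, so δQ = 0.0374 × 0.0325 = 0.00122 L/s.

0.0325 ± 0.00122 L/s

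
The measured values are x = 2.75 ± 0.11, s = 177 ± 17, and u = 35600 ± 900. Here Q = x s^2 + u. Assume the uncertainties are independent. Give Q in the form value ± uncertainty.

Let p = x·s^2 = 86200. δp/p = √((1·δx/x)² + (2·δs/s)²) = √(0.00160 + 0.0369) = 0.196, so δp = 16900.
Q = p + u: δQ = √(δp² + δu²) = √(2.86e+08 + 8.1e+05) = 16900
Q = 1.22e+05.

(1.22 ± 0.169) × 10^5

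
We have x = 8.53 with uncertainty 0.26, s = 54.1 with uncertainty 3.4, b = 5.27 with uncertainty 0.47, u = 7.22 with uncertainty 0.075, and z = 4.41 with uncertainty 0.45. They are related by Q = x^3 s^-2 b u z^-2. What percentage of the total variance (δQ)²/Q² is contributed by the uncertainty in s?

(δQ/Q)² = (3·δx/x)² + (-2·δs/s)² + (1·δb/b)² + (1·δu/u)² + (-2·δz/z)²
  x term: (3×0.0305)² = 0.00836
  s term: (-2×0.0628)² = 0.0158
  b term: (1×0.0892)² = 0.00795
  u term: (1×0.0104)² = 0.000108
  z term: (-2×0.102)² = 0.0416
Total = 0.0739. Share from s = 0.0158/0.0739 = 0.214.

21.4%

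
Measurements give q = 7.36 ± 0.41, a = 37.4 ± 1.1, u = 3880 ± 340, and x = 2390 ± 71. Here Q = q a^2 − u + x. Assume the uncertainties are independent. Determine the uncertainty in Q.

Let p = q·a^2 = 10300. δp/p = √((1·δq/q)² + (2·δa/a)²) = √(0.00310 + 0.00346) = 0.0810, so δp = 834.
Q = p − u + x: δQ = √(δp² + δu² + δx²) = √(6.96e+05 + 1.16e+05 + 5040) = 903

903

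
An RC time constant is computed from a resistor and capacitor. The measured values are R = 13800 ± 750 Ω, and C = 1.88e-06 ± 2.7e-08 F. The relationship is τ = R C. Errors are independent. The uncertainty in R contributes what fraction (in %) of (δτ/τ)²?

93.5%

(δτ/τ)² = (1·δR/R)² + (1·δC/C)²
  R term: (1×0.0543)² = 0.00295
  C term: (1×0.0144)² = 0.000206
Total = 0.00316. Share from R = 0.00295/0.00316 = 0.935.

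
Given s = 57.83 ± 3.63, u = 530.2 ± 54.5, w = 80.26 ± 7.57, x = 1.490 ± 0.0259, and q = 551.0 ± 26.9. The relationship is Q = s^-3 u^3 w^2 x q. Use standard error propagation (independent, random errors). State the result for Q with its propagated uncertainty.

Products/powers → add relative errors in quadrature, weighted by exponent:
  (-3·δs/s)² = (-3×0.0628)² = 0.0355;  (3·δu/u)² = (3×0.103)² = 0.0951;  (2·δw/w)² = (2×0.0943)² = 0.0356;  (1·δx/x)² = (1×0.0174)² = 0.000302;  (1·δq/q)² = (1×0.0488)² = 0.00238
δQ/Q = √(0.169) = 0.411
Q = 4.076e+09, so δQ = 0.411 × 4.076e+09 = 1.67e+09.

(4.076 ± 1.67) × 10^9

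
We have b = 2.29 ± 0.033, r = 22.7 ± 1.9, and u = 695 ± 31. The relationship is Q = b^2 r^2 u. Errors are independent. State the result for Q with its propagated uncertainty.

(1.88 ± 0.330) × 10^6

Relative error in a monomial: (δQ/Q)² = Σ (nᵢ · δxᵢ/xᵢ)².
  (2·δb/b)² = (2×0.0144)² = 0.000831;  (2·δr/r)² = (2×0.0837)² = 0.0280;  (1·δu/u)² = (1×0.0446)² = 0.00199
δQ/Q = √(0.0308) = 0.176
Q = 1.88e+06, so δQ = 0.176 × 1.88e+06 = 3.3e+05.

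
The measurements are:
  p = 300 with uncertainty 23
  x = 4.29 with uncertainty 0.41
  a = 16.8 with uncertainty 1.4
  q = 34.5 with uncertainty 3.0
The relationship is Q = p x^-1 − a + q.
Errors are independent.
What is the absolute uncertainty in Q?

Let w = p·x^-1 = 69.9. δw/w = √((1·δp/p)² + (-1·δx/x)²) = √(0.00588 + 0.00913) = 0.123, so δw = 8.57.
Q = w − a + q: δQ = √(δw² + δa² + δq²) = √(73.4 + 1.96 + 9.00) = 9.19

9.19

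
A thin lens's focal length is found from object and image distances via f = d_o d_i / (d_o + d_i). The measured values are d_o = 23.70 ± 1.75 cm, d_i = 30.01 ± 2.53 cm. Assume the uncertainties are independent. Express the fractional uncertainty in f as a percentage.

∂f/∂d_o = (d_i/(d_o+d_i))² = 0.312;  ∂f/∂d_i = (d_o/(d_o+d_i))² = 0.195
δf = √((∂f/∂d_o · δd_o)² + (∂f/∂d_i · δd_i)²) = √(0.298 + 0.243) = 0.736 cm
f = 13.24 cm, so δf/f = 0.736/13.24 = 0.0556.

5.56%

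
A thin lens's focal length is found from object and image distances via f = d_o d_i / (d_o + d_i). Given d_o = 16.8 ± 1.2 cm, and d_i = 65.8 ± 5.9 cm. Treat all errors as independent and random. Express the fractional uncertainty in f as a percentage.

5.98%

∂f/∂d_o = (d_i/(d_o+d_i))² = 0.635;  ∂f/∂d_i = (d_o/(d_o+d_i))² = 0.0414
δf = √((∂f/∂d_o · δd_o)² + (∂f/∂d_i · δd_i)²) = √(0.580 + 0.0596) = 0.800 cm
f = 13.4 cm, so δf/f = 0.800/13.4 = 0.0598.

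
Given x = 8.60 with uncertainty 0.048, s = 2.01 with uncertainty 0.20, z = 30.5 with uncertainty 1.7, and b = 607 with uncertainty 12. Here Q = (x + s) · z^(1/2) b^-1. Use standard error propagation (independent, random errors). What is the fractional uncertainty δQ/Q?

0.0393

Let u = x + s = 10.6. δu = √(δx² + δs²) = √(0.00230 + 0.0400) = 0.206, so δu/u = 0.0194.
Q is then a monomial in u, z, b:
δQ/Q = √((δu/u)² + (½·δz/z)² + (-1·δb/b)²) = √(0.000376 + 0.000777 + 0.000391) = 0.0393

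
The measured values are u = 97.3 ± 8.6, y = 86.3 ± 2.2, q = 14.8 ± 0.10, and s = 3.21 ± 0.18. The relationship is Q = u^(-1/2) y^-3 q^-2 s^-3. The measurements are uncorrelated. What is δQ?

For a monomial Q ∝ u^(-1/2), y^-3, q^-2, s^-3, fractional errors add in quadrature:
  (−½·δu/u)² = (-0.5×0.0884)² = 0.00195;  (-3·δy/y)² = (-3×0.0255)² = 0.00585;  (-2·δq/q)² = (-2×0.00676)² = 0.000183;  (-3·δs/s)² = (-3×0.0561)² = 0.0283
δQ/Q = √(0.0363) = 0.190
Q = 2.18e-11, so δQ = 0.190 × 2.18e-11 = 4.15e-12.

4.15e-12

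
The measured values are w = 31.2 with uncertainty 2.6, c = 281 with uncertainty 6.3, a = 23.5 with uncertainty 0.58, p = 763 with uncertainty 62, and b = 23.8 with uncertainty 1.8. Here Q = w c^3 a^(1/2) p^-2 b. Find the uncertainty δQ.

28700

Relative error in a monomial: (δQ/Q)² = Σ (nᵢ · δxᵢ/xᵢ)².
  (1·δw/w)² = (1×0.0833)² = 0.00694;  (3·δc/c)² = (3×0.0224)² = 0.00452;  (½·δa/a)² = (0.5×0.0247)² = 0.000152;  (-2·δp/p)² = (-2×0.0813)² = 0.0264;  (1·δb/b)² = (1×0.0756)² = 0.00572
δQ/Q = √(0.0438) = 0.209
Q = 1.37e+05, so δQ = 0.209 × 1.37e+05 = 28700.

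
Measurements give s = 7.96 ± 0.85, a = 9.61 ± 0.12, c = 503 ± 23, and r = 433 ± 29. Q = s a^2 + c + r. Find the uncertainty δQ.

88.7

Let p = s·a^2 = 735. δp/p = √((1·δs/s)² + (2·δa/a)²) = √(0.0114 + 0.000624) = 0.110, so δp = 80.6.
Q = p + c + r: δQ = √(δp² + δc² + δr²) = √(6500 + 529 + 841) = 88.7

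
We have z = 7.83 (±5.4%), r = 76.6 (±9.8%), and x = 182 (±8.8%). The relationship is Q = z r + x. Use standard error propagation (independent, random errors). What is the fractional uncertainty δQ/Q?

0.0883

Let p = z·r = 600. δp/p = √((1·δz/z)² + (1·δr/r)²) = √(0.00292 + 0.00960) = 0.112, so δp = 67.1.
Q = p + x: δQ = √(δp² + δx²) = √(4500 + 257) = 69.0
Q = 782, so δQ/Q = 69.0/782 = 0.0883.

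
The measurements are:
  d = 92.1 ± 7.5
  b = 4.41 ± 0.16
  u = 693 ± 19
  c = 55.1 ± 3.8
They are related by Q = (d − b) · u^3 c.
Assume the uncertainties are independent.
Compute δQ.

Let w = d − b = 87.7. δw = √(δd² + δb²) = √(56.2 + 0.0256) = 7.50, so δw/w = 0.0855.
Q is then a monomial in w, u, c:
δQ/Q = √((δw/w)² + (3·δu/u)² + (1·δc/c)²) = √(0.00732 + 0.00677 + 0.00476) = 0.137
Q = 1.61e+12, so δQ = 0.137 × 1.61e+12 = 2.21e+11.

2.21e+11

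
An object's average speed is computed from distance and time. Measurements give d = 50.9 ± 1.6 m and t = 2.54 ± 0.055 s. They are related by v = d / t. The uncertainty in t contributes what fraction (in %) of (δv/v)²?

32.2%

(δv/v)² = (1·δd/d)² + (-1·δt/t)²
  d term: (1×0.0314)² = 0.000988
  t term: (-1×0.0217)² = 0.000469
Total = 0.00146. Share from t = 0.000469/0.00146 = 0.322.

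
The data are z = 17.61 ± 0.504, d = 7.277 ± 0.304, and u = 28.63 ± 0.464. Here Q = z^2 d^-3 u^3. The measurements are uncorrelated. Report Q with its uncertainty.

Since Q is a product/quotient, work with relative uncertainties:
  (2·δz/z)² = (2×0.0286)² = 0.00328;  (-3·δd/d)² = (-3×0.0418)² = 0.0157;  (3·δu/u)² = (3×0.0162)² = 0.00236
δQ/Q = √(0.0213) = 0.146
Q = 18890, so δQ = 0.146 × 18890 = 2760.

18890 ± 2760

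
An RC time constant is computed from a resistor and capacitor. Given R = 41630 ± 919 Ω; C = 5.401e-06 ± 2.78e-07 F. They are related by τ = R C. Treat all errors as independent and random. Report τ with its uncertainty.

0.2248 ± 0.0126 s

Each factor contributes (exponent × relative error)² to (δτ/τ)²:
  (1·δR/R)² = (1×0.0221)² = 0.000487;  (1·δC/C)² = (1×0.0515)² = 0.00265
δτ/τ = √(0.00314) = 0.0560
τ = 0.2248 s, so δτ = 0.0560 × 0.2248 = 0.0126 s.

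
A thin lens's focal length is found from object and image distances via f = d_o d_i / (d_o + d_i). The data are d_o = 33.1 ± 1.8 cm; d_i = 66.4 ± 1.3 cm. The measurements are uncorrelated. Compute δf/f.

0.0369

∂f/∂d_o = (d_i/(d_o+d_i))² = 0.445;  ∂f/∂d_i = (d_o/(d_o+d_i))² = 0.111
δf = √((∂f/∂d_o · δd_o)² + (∂f/∂d_i · δd_i)²) = √(0.643 + 0.0207) = 0.814 cm
f = 22.1 cm, so δf/f = 0.814/22.1 = 0.0369.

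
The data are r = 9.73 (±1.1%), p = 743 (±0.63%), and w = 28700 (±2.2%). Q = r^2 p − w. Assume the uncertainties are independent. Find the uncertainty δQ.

1730

Let h = r^2·p = 70300. δh/h = √((2·δr/r)² + (1·δp/p)²) = √(0.000484 + 3.97e-05) = 0.0229, so δh = 1610.
Q = h − w: δQ = √(δh² + δw²) = √(2.59e+06 + 3.99e+05) = 1730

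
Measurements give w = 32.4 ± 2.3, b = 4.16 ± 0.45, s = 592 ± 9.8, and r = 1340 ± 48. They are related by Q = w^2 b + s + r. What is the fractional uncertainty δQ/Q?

0.124

Let p = w^2·b = 4370. δp/p = √((2·δw/w)² + (1·δb/b)²) = √(0.0202 + 0.0117) = 0.178, so δp = 779.
Q = p + s + r: δQ = √(δp² + δs² + δr²) = √(6.08e+05 + 96.0 + 2300) = 781
Q = 6300, so δQ/Q = 781/6300 = 0.124.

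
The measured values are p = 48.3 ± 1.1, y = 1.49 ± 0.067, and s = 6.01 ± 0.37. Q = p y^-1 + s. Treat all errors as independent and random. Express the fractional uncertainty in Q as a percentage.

4.36%

Let w = p·y^-1 = 32.4. δw/w = √((1·δp/p)² + (-1·δy/y)²) = √(0.000519 + 0.00202) = 0.0504, so δw = 1.63.
Q = w + s: δQ = √(δw² + δs²) = √(2.67 + 0.137) = 1.68
Q = 38.4, so δQ/Q = 1.68/38.4 = 0.0436.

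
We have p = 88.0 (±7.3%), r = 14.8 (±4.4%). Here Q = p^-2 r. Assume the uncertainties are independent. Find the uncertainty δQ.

Q is a product of powers, so relative uncertainties combine in quadrature:
  (-2·δp/p)² = (-2×0.0730)² = 0.0213;  (1·δr/r)² = (1×0.0440)² = 0.00194
δQ/Q = √(0.0233) = 0.152
Q = 0.00191, so δQ = 0.152 × 0.00191 = 0.000291.

0.000291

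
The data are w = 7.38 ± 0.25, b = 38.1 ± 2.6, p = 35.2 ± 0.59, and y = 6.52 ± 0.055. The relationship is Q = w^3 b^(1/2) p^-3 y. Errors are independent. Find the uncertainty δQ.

0.0440

Q is a product of powers, so relative uncertainties combine in quadrature:
  (3·δw/w)² = (3×0.0339)² = 0.0103;  (½·δb/b)² = (0.5×0.0682)² = 0.00116;  (-3·δp/p)² = (-3×0.0168)² = 0.00253;  (1·δy/y)² = (1×0.00844)² = 7.12e-05
δQ/Q = √(0.0141) = 0.119
Q = 0.371, so δQ = 0.119 × 0.371 = 0.0440.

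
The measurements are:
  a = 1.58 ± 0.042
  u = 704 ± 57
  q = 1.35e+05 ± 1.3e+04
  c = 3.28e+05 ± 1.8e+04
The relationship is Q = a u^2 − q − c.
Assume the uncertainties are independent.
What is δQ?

Let p = a·u^2 = 7.83e+05. δp/p = √((1·δa/a)² + (2·δu/u)²) = √(0.000707 + 0.0262) = 0.164, so δp = 1.29e+05.
Q = p − q − c: δQ = √(δp² + δq² + δc²) = √(1.65e+10 + 1.69e+08 + 3.24e+08) = 1.3e+05

1.3e+05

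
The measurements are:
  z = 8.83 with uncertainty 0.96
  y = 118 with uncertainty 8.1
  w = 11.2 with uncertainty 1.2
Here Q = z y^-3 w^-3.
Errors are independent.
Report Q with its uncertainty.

Relative error in a monomial: (δQ/Q)² = Σ (nᵢ · δxᵢ/xᵢ)².
  (1·δz/z)² = (1×0.109)² = 0.0118;  (-3·δy/y)² = (-3×0.0686)² = 0.0424;  (-3·δw/w)² = (-3×0.107)² = 0.103
δQ/Q = √(0.158) = 0.397
Q = 3.83e-09, so δQ = 0.397 × 3.83e-09 = 1.52e-09.

(3.83 ± 1.52) × 10^-9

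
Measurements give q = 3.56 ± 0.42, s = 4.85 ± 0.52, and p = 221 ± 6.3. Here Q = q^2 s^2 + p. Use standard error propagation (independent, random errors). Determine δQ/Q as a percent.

18.4%

Let w = q^2·s^2 = 298. δw/w = √((2·δq/q)² + (2·δs/s)²) = √(0.0557 + 0.0460) = 0.319, so δw = 95.0.
Q = w + p: δQ = √(δw² + δp²) = √(9030 + 39.7) = 95.3
Q = 519, so δQ/Q = 95.3/519 = 0.184.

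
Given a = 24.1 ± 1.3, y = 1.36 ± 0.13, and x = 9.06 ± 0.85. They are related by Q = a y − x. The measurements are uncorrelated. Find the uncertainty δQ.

3.70

Let p = a·y = 32.8. δp/p = √((1·δa/a)² + (1·δy/y)²) = √(0.00291 + 0.00914) = 0.110, so δp = 3.60.
Q = p − x: δQ = √(δp² + δx²) = √(12.9 + 0.722) = 3.70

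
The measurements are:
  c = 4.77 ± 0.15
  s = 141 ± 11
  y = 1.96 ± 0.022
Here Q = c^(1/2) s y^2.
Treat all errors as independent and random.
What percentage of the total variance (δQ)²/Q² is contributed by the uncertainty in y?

7.37%

(δQ/Q)² = (½·δc/c)² + (1·δs/s)² + (2·δy/y)²
  c term: (0.5×0.0314)² = 0.000247
  s term: (1×0.0780)² = 0.00609
  y term: (2×0.0112)² = 0.000504
Total = 0.00684. Share from y = 0.000504/0.00684 = 0.0737.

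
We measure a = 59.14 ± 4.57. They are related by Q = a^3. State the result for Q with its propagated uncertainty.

206800 ± 48000

Q ∝ a^3, so δQ/Q = |3| · δa/a = 3 × 0.0773 = 0.232.
Q = 206800, so δQ = 0.232 × 206800 = 48000.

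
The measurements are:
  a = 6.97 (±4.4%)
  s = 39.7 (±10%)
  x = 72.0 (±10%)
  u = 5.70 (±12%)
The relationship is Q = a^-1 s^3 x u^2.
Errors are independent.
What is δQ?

Relative error in a monomial: (δQ/Q)² = Σ (nᵢ · δxᵢ/xᵢ)².
  (-1·δa/a)² = (-1×0.0440)² = 0.00194;  (3·δs/s)² = (3×0.100)² = 0.0900;  (1·δx/x)² = (1×0.100)² = 0.0100;  (2·δu/u)² = (2×0.120)² = 0.0576
δQ/Q = √(0.160) = 0.399
Q = 2.1e+07, so δQ = 0.399 × 2.1e+07 = 8.39e+06.

8.39e+06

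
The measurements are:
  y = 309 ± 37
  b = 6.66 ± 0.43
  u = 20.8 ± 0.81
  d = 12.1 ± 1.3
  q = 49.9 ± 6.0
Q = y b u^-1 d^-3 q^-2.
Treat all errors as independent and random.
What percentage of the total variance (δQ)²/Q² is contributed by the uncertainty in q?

31.8%

(δQ/Q)² = (1·δy/y)² + (1·δb/b)² + (-1·δu/u)² + (-3·δd/d)² + (-2·δq/q)²
  y term: (1×0.120)² = 0.0143
  b term: (1×0.0646)² = 0.00417
  u term: (-1×0.0389)² = 0.00152
  d term: (-3×0.107)² = 0.104
  q term: (-2×0.120)² = 0.0578
Total = 0.182. Share from q = 0.0578/0.182 = 0.318.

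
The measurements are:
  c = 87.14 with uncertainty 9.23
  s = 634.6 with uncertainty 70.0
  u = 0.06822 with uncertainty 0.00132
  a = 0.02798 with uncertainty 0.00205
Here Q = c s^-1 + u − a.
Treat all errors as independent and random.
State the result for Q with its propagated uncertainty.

0.1776 ± 0.0211

Let p = c·s^-1 = 0.1373. δp/p = √((1·δc/c)² + (-1·δs/s)²) = √(0.0112 + 0.0122) = 0.153, so δp = 0.0210.
Q = p + u − a: δQ = √(δp² + δu² + δa²) = √(0.000441 + 1.74e-06 + 4.2e-06) = 0.0211
Q = 0.1776.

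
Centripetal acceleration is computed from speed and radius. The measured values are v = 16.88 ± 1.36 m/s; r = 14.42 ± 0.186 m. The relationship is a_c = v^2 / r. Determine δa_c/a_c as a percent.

16.2%

Relative error in a monomial: (δa_c/a_c)² = Σ (nᵢ · δxᵢ/xᵢ)².
  (2·δv/v)² = (2×0.0806)² = 0.0260;  (-1·δr/r)² = (-1×0.0129)² = 0.000166
δa_c/a_c = √(0.0261) = 0.162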